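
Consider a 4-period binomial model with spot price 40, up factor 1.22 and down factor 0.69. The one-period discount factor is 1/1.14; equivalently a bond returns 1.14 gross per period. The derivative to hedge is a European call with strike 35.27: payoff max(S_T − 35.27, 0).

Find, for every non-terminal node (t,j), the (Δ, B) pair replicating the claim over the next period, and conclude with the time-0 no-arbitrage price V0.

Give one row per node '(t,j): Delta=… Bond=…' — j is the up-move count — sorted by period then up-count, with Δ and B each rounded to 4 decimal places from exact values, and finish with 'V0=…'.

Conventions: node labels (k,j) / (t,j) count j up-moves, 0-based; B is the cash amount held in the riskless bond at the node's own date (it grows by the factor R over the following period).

Since d<R<u, set p* = (R−d)/(u−d) = 0.8491; price each node as the discounted p*-expectation of its children.
Terminal payoffs: V(4,0)=0.0000, V(4,1)=0.0000, V(4,2)=0.0000, V(4,3)=14.8474, V(4,4)=53.3434
  t=3,j=0: stock 13.1404 → up 16.0312 (V=0.0000), down 9.0668 (V=0.0000). Price 0.0000; hedge Δ=0.0000, bond B=0.0000.
  t=3,j=1: stock 23.2337 → up 28.3451 (V=0.0000), down 16.0312 (V=0.0000). Price 0.0000; hedge Δ=0.0000, bond B=0.0000.
  t=3,j=2: stock 41.0798 → up 50.1174 (V=14.8474), down 28.3451 (V=0.0000). Price 11.0581; hedge Δ=0.6819, bond B=-16.9558.
  t=3,j=3: stock 72.6339 → up 88.6134 (V=53.3434), down 50.1174 (V=14.8474). Price 41.6953; hedge Δ=1.0000, bond B=-30.9386.
  t=2,j=0: stock 19.0440 → up 23.2337 (V=0.0000), down 13.1404 (V=0.0000). Price 0.0000; hedge Δ=0.0000, bond B=0.0000.
  t=2,j=1: stock 33.6720 → up 41.0798 (V=11.0581), down 23.2337 (V=0.0000). Price 8.2360; hedge Δ=0.6196, bond B=-12.6285.
  t=2,j=2: stock 59.5360 → up 72.6339 (V=41.6953), down 41.0798 (V=11.0581). Price 32.5183; hedge Δ=0.9709, bond B=-25.2877.
  t=1,j=0: stock 27.6000 → up 33.6720 (V=8.2360), down 19.0440 (V=0.0000). Price 6.1340; hedge Δ=0.5630, bond B=-9.4055.
  t=1,j=1: stock 48.8000 → up 59.5360 (V=32.5183), down 33.6720 (V=8.2360). Price 25.3097; hedge Δ=0.9388, bond B=-20.5060.
  t=0,j=0: stock 40.0000 → up 48.8000 (V=25.3097), down 27.6000 (V=6.1340). Price 19.6625; hedge Δ=0.9045, bond B=-16.5180.
As a check, the time-0 holding Δ(0,0)·S0 + B(0,0) comes to 19.6625 — exactly V0.

(0,0): Delta=0.9045 Bond=-16.5180
(1,0): Delta=0.5630 Bond=-9.4055
(1,1): Delta=0.9388 Bond=-20.5060
(2,0): Delta=0.0000 Bond=0.0000
(2,1): Delta=0.6196 Bond=-12.6285
(2,2): Delta=0.9709 Bond=-25.2877
(3,0): Delta=0.0000 Bond=0.0000
(3,1): Delta=0.0000 Bond=0.0000
(3,2): Delta=0.6819 Bond=-16.9558
(3,3): Delta=1.0000 Bond=-30.9386
V0=19.6625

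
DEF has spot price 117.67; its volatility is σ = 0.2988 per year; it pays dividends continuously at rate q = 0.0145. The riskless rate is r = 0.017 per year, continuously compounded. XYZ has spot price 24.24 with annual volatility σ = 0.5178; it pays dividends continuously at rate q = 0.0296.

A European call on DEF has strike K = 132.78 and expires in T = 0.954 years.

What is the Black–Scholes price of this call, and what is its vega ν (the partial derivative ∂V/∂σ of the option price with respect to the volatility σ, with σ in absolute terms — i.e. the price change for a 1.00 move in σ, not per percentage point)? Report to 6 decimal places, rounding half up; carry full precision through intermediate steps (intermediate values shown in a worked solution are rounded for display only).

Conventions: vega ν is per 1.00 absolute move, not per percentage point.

σ√T = 0.2988·√0.954 = 0.291847
d₁ = (ln(S/K) + (r−q+σ²/2)T) / (σ√T) = (ln(117.67/132.78) + (0.017−0.0145+0.2988²/2)·0.954) / 0.291847 = (-0.120810 + 0.044972) / 0.291847 = -0.259853
d₂ = d₁ − σ√T = -0.259853 − 0.291847 = -0.551700
e^{−rT} = 0.983913
e^{−qT} = 0.986262
N(d₁) = 0.397489,  N(d₂) = 0.290577
Call price V = S·e^{−qT}·N(d₁) − K·e^{−rT}·N(d₂) = 46.129926 − 37.962126 = 8.167800
φ(d₁) = (1/√(2π))·e^{−d₁²/2} = 0.385698
ν = S·e^{−qT}·φ(d₁)·√T = 43.719968

price = 8.167800
ν = 43.719968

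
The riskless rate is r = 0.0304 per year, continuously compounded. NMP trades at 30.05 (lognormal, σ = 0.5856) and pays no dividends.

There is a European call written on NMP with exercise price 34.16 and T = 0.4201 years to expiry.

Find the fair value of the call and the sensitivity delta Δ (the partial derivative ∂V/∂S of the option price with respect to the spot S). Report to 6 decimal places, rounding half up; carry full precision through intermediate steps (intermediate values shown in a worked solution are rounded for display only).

price = 3.178780
Δ = 0.454493

σ√T = 0.5856·√0.4201 = 0.379557
d₁ = (ln(S/K) + (r+σ²/2)T) / (σ√T) = (ln(30.05/34.16) + (0.0304+0.5856²/2)·0.4201) / 0.379557 = (-0.128193 + 0.084803) / 0.379557 = -0.114317
d₂ = d₁ − σ√T = -0.114317 − 0.379557 = -0.493874
e^{−rT} = 0.987310
N(d₁) = 0.454493,  N(d₂) = 0.310698
Call price V = S·N(d₁) − K·e^{−rT}·N(d₂) = 13.657525 − 10.478745 = 3.178780
Δ = N(d₁) = 0.454493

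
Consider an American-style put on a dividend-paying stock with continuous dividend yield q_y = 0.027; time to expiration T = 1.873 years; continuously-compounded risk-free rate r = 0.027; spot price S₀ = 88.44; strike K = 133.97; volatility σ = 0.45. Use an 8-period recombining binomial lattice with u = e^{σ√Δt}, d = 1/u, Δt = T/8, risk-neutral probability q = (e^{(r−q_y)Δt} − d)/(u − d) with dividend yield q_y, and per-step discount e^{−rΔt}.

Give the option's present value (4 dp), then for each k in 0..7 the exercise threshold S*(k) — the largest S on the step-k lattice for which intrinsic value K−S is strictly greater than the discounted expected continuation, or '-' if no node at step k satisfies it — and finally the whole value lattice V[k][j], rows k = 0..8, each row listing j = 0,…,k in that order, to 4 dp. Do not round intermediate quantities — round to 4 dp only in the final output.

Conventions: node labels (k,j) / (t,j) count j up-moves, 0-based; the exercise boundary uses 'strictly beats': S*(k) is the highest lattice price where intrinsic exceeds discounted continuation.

Δt=0.23412, u=1.24326, d=0.80434, q=0.44578, disc=e^(-rΔt)=0.99370
k=8 terminal: V=max(K-S,0) → 118.4766 110.0219 96.9533 76.7533 45.5300 0.0000 0.0000 0.0000 0.0000
k=7: j=0 S=19.2623 intr=114.7077 cont=113.9849 V=114.7077[EX]; j=1 S=29.7738 intr=104.1962 cont=103.5396 V=104.1962[EX]; j=2 S=46.0214 intr=87.9486 cont=87.3944 V=87.9486[EX]; j=3 S=71.1354 intr=62.8346 cont=62.4386 V=62.8346[EX]; j=4 S=109.9541 intr=24.0159 cont=25.0747 V=25.0747[hold]; j=5 S=169.9563 intr=0.0000 cont=0.0000 V=0.0000[hold]; j=6 S=262.7019 intr=0.0000 cont=0.0000 V=0.0000[hold]; j=7 S=406.0588 intr=0.0000 cont=0.0000 V=0.0000[hold]  S*(7)=71.1354
k=6: j=0 S=23.9481 intr=110.0219 cont=109.3286 V=110.0219[EX]; j=1 S=37.0167 intr=96.9533 cont=96.3424 V=96.9533[EX]; j=2 S=57.2167 intr=76.7533 cont=76.2696 V=76.7533[EX]; j=3 S=88.4400 intr=45.5300 cont=45.7121 V=45.7121[hold]; j=4 S=136.7019 intr=0.0000 cont=13.8093 V=13.8093[hold]; j=5 S=211.3004 intr=0.0000 cont=0.0000 V=0.0000[hold]; j=6 S=326.6074 intr=0.0000 cont=0.0000 V=0.0000[hold]  S*(6)=57.2167
k=5: j=0 S=29.7738 intr=104.1962 cont=103.5396 V=104.1962[EX]; j=1 S=46.0214 intr=87.9486 cont=87.3944 V=87.9486[EX]; j=2 S=71.1354 intr=62.8346 cont=62.5193 V=62.8346[EX]; j=3 S=109.9541 intr=24.0159 cont=31.2921 V=31.2921[hold]; j=4 S=169.9563 intr=0.0000 cont=7.6052 V=7.6052[hold]; j=5 S=262.7019 intr=0.0000 cont=0.0000 V=0.0000[hold]  S*(5)=71.1354
k=4: j=0 S=37.0167 intr=96.9533 cont=96.3424 V=96.9533[EX]; j=1 S=57.2167 intr=76.7533 cont=76.2696 V=76.7533[EX]; j=2 S=88.4400 intr=45.5300 cont=48.4662 V=48.4662[hold]; j=3 S=136.7019 intr=0.0000 cont=20.6023 V=20.6023[hold]; j=4 S=211.3004 intr=0.0000 cont=4.1884 V=4.1884[hold]  S*(4)=57.2167
k=3: j=0 S=46.0214 intr=87.9486 cont=87.3944 V=87.9486[EX]; j=1 S=71.1354 intr=62.8346 cont=63.7393 V=63.7393[hold]; j=2 S=109.9541 intr=24.0159 cont=35.8179 V=35.8179[hold]; j=3 S=169.9563 intr=0.0000 cont=13.2016 V=13.2016[hold]  S*(3)=46.0214
k=2: j=0 S=57.2167 intr=76.7533 cont=76.6704 V=76.7533[EX]; j=1 S=88.4400 intr=45.5300 cont=50.9693 V=50.9693[hold]; j=2 S=136.7019 intr=0.0000 cont=25.5739 V=25.5739[hold]  S*(2)=57.2167
k=1: j=0 S=71.1354 intr=62.8346 cont=64.8481 V=64.8481[hold]; j=1 S=109.9541 intr=24.0159 cont=39.3987 V=39.3987[hold]  S*(1)=-
k=0: j=0 S=88.4400 intr=45.5300 cont=53.1661 V=53.1661[hold]  S*(0)=-

price = 53.1661
boundary = - - 57.2167 46.0214 57.2167 71.1354 57.2167 71.1354
tree:
53.1661
64.8481 39.3987
76.7533 50.9693 25.5739
87.9486 63.7393 35.8179 13.2016
96.9533 76.7533 48.4662 20.6023 4.1884
104.1962 87.9486 62.8346 31.2921 7.6052 0.0000
110.0219 96.9533 76.7533 45.7121 13.8093 0.0000 0.0000
114.7077 104.1962 87.9486 62.8346 25.0747 0.0000 0.0000 0.0000
118.4766 110.0219 96.9533 76.7533 45.5300 0.0000 0.0000 0.0000 0.0000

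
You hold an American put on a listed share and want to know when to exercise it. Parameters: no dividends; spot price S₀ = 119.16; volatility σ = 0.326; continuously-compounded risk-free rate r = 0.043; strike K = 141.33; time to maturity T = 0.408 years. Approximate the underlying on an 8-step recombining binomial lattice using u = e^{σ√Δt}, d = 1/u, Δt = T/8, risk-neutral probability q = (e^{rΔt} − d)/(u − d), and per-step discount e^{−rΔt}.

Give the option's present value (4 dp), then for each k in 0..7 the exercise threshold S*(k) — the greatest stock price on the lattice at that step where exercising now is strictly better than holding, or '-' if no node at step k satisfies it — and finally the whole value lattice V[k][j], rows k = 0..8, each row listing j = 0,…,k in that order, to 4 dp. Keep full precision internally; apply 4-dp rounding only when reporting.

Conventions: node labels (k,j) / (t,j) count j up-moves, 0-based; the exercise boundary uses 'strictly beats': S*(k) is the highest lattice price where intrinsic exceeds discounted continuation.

Δt=0.05100, u=1.07640, d=0.92902, q=0.49650, disc=e^(-rΔt)=0.99781
k=8 terminal: V=max(K-S,0) → 75.2082 64.7190 52.5659 38.4848 22.1700 3.2671 0.0000 0.0000 0.0000
k=7: j=0 S=71.1734 intr=70.1566 cont=69.8470 V=70.1566[EX]; j=1 S=82.4640 intr=58.8660 cont=58.5564 V=58.8660[EX]; j=2 S=95.5456 intr=45.7844 cont=45.4748 V=45.7844[EX]; j=3 S=110.7024 intr=30.6276 cont=30.3180 V=30.6276[EX]; j=4 S=128.2637 intr=13.0663 cont=12.7567 V=13.0663[EX]; j=5 S=148.6108 intr=0.0000 cont=1.6414 V=1.6414[hold]; j=6 S=172.1856 intr=0.0000 cont=0.0000 V=0.0000[hold]; j=7 S=199.5002 intr=0.0000 cont=0.0000 V=0.0000[hold]  S*(7)=128.2637
k=6: j=0 S=76.6110 intr=64.7190 cont=64.4094 V=64.7190[EX]; j=1 S=88.7641 intr=52.5659 cont=52.2563 V=52.5659[EX]; j=2 S=102.8452 intr=38.4848 cont=38.1752 V=38.4848[EX]; j=3 S=119.1600 intr=22.1700 cont=21.8604 V=22.1700[EX]; j=4 S=138.0629 intr=3.2671 cont=7.3776 V=7.3776[hold]; j=5 S=159.9645 intr=0.0000 cont=0.8246 V=0.8246[hold]; j=6 S=185.3404 intr=0.0000 cont=0.0000 V=0.0000[hold]  S*(6)=119.1600
k=5: j=0 S=82.4640 intr=58.8660 cont=58.5564 V=58.8660[EX]; j=1 S=95.5456 intr=45.7844 cont=45.4748 V=45.7844[EX]; j=2 S=110.7024 intr=30.6276 cont=30.3180 V=30.6276[EX]; j=3 S=128.2637 intr=13.0663 cont=14.7931 V=14.7931[hold]; j=4 S=148.6108 intr=0.0000 cont=4.1150 V=4.1150[hold]; j=5 S=172.1856 intr=0.0000 cont=0.4143 V=0.4143[hold]  S*(5)=110.7024
k=4: j=0 S=88.7641 intr=52.5659 cont=52.2563 V=52.5659[EX]; j=1 S=102.8452 intr=38.4848 cont=38.1752 V=38.4848[EX]; j=2 S=119.1600 intr=22.1700 cont=22.7159 V=22.7159[hold]; j=3 S=138.0629 intr=3.2671 cont=9.4707 V=9.4707[hold]; j=4 S=159.9645 intr=0.0000 cont=2.2726 V=2.2726[hold]  S*(4)=102.8452
k=3: j=0 S=95.5456 intr=45.7844 cont=45.4748 V=45.7844[EX]; j=1 S=110.7024 intr=30.6276 cont=30.5884 V=30.6276[EX]; j=2 S=128.2637 intr=13.0663 cont=16.1043 V=16.1043[hold]; j=3 S=148.6108 intr=0.0000 cont=5.8839 V=5.8839[hold]  S*(3)=110.7024
k=2: j=0 S=102.8452 intr=38.4848 cont=38.1752 V=38.4848[EX]; j=1 S=119.1600 intr=22.1700 cont=23.3655 V=23.3655[hold]; j=2 S=138.0629 intr=3.2671 cont=11.0057 V=11.0057[hold]  S*(2)=102.8452
k=1: j=0 S=110.7024 intr=30.6276 cont=30.9102 V=30.9102[hold]; j=1 S=128.2637 intr=13.0663 cont=17.1911 V=17.1911[hold]  S*(1)=-
k=0: j=0 S=119.1600 intr=22.1700 cont=24.0459 V=24.0459[hold]  S*(0)=-

price = 24.0459
boundary = - - 102.8452 110.7024 102.8452 110.7024 119.1600 128.2637
tree:
24.0459
30.9102 17.1911
38.4848 23.3655 11.0057
45.7844 30.6276 16.1043 5.8839
52.5659 38.4848 22.7159 9.4707 2.2726
58.8660 45.7844 30.6276 14.7931 4.1150 0.4143
64.7190 52.5659 38.4848 22.1700 7.3776 0.8246 0.0000
70.1566 58.8660 45.7844 30.6276 13.0663 1.6414 0.0000 0.0000
75.2082 64.7190 52.5659 38.4848 22.1700 3.2671 0.0000 0.0000 0.0000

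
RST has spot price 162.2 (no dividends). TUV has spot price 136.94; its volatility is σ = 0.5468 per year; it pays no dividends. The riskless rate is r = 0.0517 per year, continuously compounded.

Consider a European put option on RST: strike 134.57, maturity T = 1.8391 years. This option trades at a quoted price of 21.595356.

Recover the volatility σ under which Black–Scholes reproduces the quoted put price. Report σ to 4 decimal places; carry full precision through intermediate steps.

At σ = 0.5103 the Black–Scholes value reproduces the quote:
σ√T = 0.5103·√1.8391 = 0.692035
d₁ = (ln(S/K) + (r+σ²/2)T) / (σ√T) = (ln(162.2/134.57) + (0.0517+0.5103²/2)·1.8391) / 0.692035 = (0.186746 + 0.334538) / 0.692035 = 0.753261
d₂ = d₁ − σ√T = 0.753261 − 0.692035 = 0.061226
e^{−rT} = 0.909299
N(−d₁) = 0.225646,  N(−d₂) = 0.475590
V = K·e^{−rT}·N(−d₂) − S·N(−d₁) = 58.195203 − 36.599846 = 21.595356 (matching the quote); vega is positive throughout, so no other σ reproduces this price

sigma = 0.5103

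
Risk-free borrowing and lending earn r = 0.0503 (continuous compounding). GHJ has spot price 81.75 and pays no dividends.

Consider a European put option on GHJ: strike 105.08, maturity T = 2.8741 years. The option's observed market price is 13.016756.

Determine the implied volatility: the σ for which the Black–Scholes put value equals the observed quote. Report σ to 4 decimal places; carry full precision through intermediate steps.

sigma = 0.1297

At σ = 0.1297 the Black–Scholes value reproduces the quote:
σ√T = 0.1297·√2.8741 = 0.219883
d₁ = (ln(S/K) + (r+σ²/2)T) / (σ√T) = (ln(81.75/105.08) + (0.0503+0.1297²/2)·2.8741) / 0.219883 = (-0.251056 + 0.168741) / 0.219883 = -0.374358
d₂ = d₁ − σ√T = -0.374358 − 0.219883 = -0.594240
e^{−rT} = 0.865397
N(−d₁) = 0.645931,  N(−d₂) = 0.723824
V = K·e^{−rT}·N(−d₂) − S·N(−d₁) = 65.821605 − 52.804849 = 13.016756 (the quoted price), and the Black–Scholes price is strictly increasing in σ, so σ is unique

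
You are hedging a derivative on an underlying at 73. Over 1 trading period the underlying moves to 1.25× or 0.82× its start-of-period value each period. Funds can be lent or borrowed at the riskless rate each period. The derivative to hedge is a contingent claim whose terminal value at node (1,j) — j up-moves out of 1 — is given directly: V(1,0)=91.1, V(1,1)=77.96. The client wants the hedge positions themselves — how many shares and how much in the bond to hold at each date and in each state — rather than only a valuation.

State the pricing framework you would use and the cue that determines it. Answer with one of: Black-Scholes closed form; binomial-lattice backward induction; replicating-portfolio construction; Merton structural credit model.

Key observation: what is demanded is not a single number but the (Δ, B) position at each node of the 1.25/0.82 tree starting at 73; constructing those positions is the replicating-portfolio method.

framework: replicating-portfolio construction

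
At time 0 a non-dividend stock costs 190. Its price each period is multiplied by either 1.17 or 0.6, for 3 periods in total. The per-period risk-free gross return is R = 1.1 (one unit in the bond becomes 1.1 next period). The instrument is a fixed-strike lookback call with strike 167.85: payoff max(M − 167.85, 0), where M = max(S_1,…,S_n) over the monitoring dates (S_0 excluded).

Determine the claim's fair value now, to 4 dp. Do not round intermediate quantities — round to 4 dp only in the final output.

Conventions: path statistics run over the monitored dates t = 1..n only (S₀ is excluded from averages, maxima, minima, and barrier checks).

Risk-neutral up-probability p* = (R−d)/(u−d) = (1.1−0.6)/(1.17−0.6) = 0.8772; the claim prices as the p*-weighted sum of path payoffs discounted by R^3.
Enumerate all 2^3 = 8 price paths (U = up ×1.17, D = down ×0.6); each path with k up-moves has probability p*^k·(1−p*)^(3−k).
DDD: M=114.0000, payoff=0.0000, prob=0.001852
UDD: M=222.3000, payoff=54.4500, prob=0.013229
DUD: M=133.3800, payoff=0.0000, prob=0.013229
UUD: M=260.0910, payoff=92.2410, prob=0.094496
DDU: M=114.0000, payoff=0.0000, prob=0.013229
UDU: M=222.3000, payoff=54.4500, prob=0.094496
DUU: M=156.0546, payoff=0.0000, prob=0.094496
UUU: M=304.3065, payoff=136.4565, prob=0.674972
Price = Σ prob·payoff / R^3 = 106.686288 / 1.331000 = 80.1550

price = 80.1550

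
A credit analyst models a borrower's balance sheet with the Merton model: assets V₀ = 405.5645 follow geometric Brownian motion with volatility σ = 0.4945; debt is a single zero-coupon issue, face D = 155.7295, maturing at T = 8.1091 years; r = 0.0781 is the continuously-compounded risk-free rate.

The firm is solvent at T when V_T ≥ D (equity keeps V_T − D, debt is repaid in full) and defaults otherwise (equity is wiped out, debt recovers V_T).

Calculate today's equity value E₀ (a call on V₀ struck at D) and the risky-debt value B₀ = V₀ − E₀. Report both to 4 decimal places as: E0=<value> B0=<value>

Work the structural quantities from V₀ = 405.5645 against face 155.7295:
d₁ = [ln(V₀/D) + (r + σ²/2)T] / (σ√T)
   = [ln(405.5645/155.7295) + (0.0781 + 0.5·0.4945²)·8.1091] / (0.4945·√8.1091)
   = [0.957159 + 1.624781] / 1.408162 = 1.833553
d₂ = d₁ − σ√T = 1.833553 − 1.408162 = 0.425391
N(d₁) = 0.966640,  N(d₂) = 0.664724,  e^(−rT) = 0.530826
E₀ = V₀·N(d₁) − D·e^(−rT)·N(d₂)
   = 405.5645·0.966640 − 155.7295·0.530826·0.664724 = 337.085176
B₀ = V₀ − E₀ = 405.5645 − 337.085176 = 68.479324

E0=337.0852 B0=68.4793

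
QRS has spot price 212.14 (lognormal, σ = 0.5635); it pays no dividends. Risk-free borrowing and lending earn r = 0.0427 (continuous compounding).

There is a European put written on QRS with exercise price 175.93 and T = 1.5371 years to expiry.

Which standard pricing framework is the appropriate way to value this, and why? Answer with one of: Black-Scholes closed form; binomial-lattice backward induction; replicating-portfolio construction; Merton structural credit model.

Key observation: everything needed for the exact continuous-time valuation of the European put on QRS (strike 175.93) is given, and no feature rules the closed form out.

framework: Black-Scholes closed form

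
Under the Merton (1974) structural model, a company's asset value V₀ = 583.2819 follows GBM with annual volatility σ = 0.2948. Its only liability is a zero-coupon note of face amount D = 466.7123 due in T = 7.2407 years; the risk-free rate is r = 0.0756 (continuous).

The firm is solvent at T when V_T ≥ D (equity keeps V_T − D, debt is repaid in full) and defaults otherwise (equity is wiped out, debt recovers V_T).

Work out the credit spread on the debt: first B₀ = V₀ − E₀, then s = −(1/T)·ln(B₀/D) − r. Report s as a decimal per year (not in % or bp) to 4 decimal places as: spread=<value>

spread=0.0142

With assets at 583.2819 and a single debt payment of 466.7123 at 7.2407 years:
d₁ = [ln(V₀/D) + (r + σ²/2)T] / (σ√T)
   = [ln(583.2819/466.7123) + (0.0756 + 0.5·0.2948²)·7.2407] / (0.2948·√7.2407)
   = [0.222958 + 0.862031] / 0.793264 = 1.367752
d₂ = d₁ − σ√T = 1.367752 − 0.793264 = 0.574488
N(d₁) = 0.914305,  N(d₂) = 0.717181,  e^(−rT) = 0.578454
E₀ = V₀·N(d₁) − D·e^(−rT)·N(d₂)
   = 583.2819·0.914305 − 466.7123·0.578454·0.717181 = 339.679220
B₀ = V₀ − E₀ = 583.2819 − 339.679220 = 243.602680
spread = −(1/T)·ln(B₀/D) − r = −(1/7.2407)·ln(243.602680/466.7123) − 0.0756 = 0.01419442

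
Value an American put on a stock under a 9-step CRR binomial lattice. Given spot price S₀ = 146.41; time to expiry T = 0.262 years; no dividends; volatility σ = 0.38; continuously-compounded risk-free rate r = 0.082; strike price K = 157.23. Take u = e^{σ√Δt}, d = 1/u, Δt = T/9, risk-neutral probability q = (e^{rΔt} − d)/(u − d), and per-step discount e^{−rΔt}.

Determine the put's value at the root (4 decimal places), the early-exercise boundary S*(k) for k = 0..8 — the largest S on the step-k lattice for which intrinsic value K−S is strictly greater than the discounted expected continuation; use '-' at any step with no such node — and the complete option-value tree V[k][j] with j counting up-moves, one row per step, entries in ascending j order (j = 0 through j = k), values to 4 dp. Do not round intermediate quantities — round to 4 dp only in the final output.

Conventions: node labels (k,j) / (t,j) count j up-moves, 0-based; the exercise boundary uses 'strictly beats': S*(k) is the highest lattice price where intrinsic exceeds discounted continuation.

params: Δt=0.02911 u=1.06698 d=0.93722 q=0.50221 e^(-rΔt)=0.99762
t_9 payoffs: 75.5433 64.2335 51.3577 36.6993 20.0114 1.0129 0.0000 0.0000 0.0000 0.0000
t_8: node(8,0) S=87.1584 payoff=70.0716 vs cont=69.6968 → 70.0716 [stop]  node(8,1) S=99.2258 payoff=58.0042 vs cont=57.6293 → 58.0042 [stop]  node(8,2) S=112.9640 payoff=44.2660 vs cont=43.8912 → 44.2660 [stop]  node(8,3) S=128.6043 payoff=28.6257 vs cont=28.2509 → 28.6257 [stop]  node(8,4) S=146.4100 payoff=10.8200 vs cont=10.4451 → 10.8200 [stop]  node(8,5) S=166.6810 payoff=0.0000 vs cont=0.5030 → 0.5030 [wait]  node(8,6) S=189.7586 payoff=0.0000 vs cont=0.0000 → 0.0000 [wait]  node(8,7) S=216.0315 payoff=0.0000 vs cont=0.0000 → 0.0000 [wait]  node(8,8) S=245.9418 payoff=0.0000 vs cont=0.0000 → 0.0000 [wait]  ⇒ S*(8)=146.4100
t_7: node(7,0) S=92.9965 payoff=64.2335 vs cont=63.8586 → 64.2335 [stop]  node(7,1) S=105.8723 payoff=51.3577 vs cont=50.9829 → 51.3577 [stop]  node(7,2) S=120.5307 payoff=36.6993 vs cont=36.3244 → 36.6993 [stop]  node(7,3) S=137.2186 payoff=20.0114 vs cont=19.6365 → 20.0114 [stop]  node(7,4) S=156.2171 payoff=1.0129 vs cont=5.6252 → 5.6252 [wait]  node(7,5) S=177.8459 payoff=0.0000 vs cont=0.2498 → 0.2498 [wait]  node(7,6) S=202.4693 payoff=0.0000 vs cont=0.0000 → 0.0000 [wait]  node(7,7) S=230.5020 payoff=0.0000 vs cont=0.0000 → 0.0000 [wait]  ⇒ S*(7)=137.2186
t_6: node(6,0) S=99.2258 payoff=58.0042 vs cont=57.6293 → 58.0042 [stop]  node(6,1) S=112.9640 payoff=44.2660 vs cont=43.8912 → 44.2660 [stop]  node(6,2) S=128.6043 payoff=28.6257 vs cont=28.2509 → 28.6257 [stop]  node(6,3) S=146.4100 payoff=10.8200 vs cont=12.7560 → 12.7560 [wait]  node(6,4) S=166.6810 payoff=0.0000 vs cont=2.9186 → 2.9186 [wait]  node(6,5) S=189.7586 payoff=0.0000 vs cont=0.1241 → 0.1241 [wait]  node(6,6) S=216.0315 payoff=0.0000 vs cont=0.0000 → 0.0000 [wait]  ⇒ S*(6)=128.6043
t_5: node(5,0) S=105.8723 payoff=51.3577 vs cont=50.9829 → 51.3577 [stop]  node(5,1) S=120.5307 payoff=36.6993 vs cont=36.3244 → 36.6993 [stop]  node(5,2) S=137.2186 payoff=20.0114 vs cont=20.6065 → 20.6065 [wait]  node(5,3) S=156.2171 payoff=1.0129 vs cont=7.7969 → 7.7969 [wait]  node(5,4) S=177.8459 payoff=0.0000 vs cont=1.5115 → 1.5115 [wait]  node(5,5) S=202.4693 payoff=0.0000 vs cont=0.0616 → 0.0616 [wait]  ⇒ S*(5)=120.5307
t_4: node(4,0) S=112.9640 payoff=44.2660 vs cont=43.8912 → 44.2660 [stop]  node(4,1) S=128.6043 payoff=28.6257 vs cont=28.5490 → 28.6257 [stop]  node(4,2) S=146.4100 payoff=10.8200 vs cont=14.1395 → 14.1395 [wait]  node(4,3) S=166.6810 payoff=0.0000 vs cont=4.6292 → 4.6292 [wait]  node(4,4) S=189.7586 payoff=0.0000 vs cont=0.7815 → 0.7815 [wait]  ⇒ S*(4)=128.6043
t_3: node(3,0) S=120.5307 payoff=36.6993 vs cont=36.3244 → 36.6993 [stop]  node(3,1) S=137.2186 payoff=20.0114 vs cont=21.2996 → 21.2996 [wait]  node(3,2) S=156.2171 payoff=1.0129 vs cont=9.3410 → 9.3410 [wait]  node(3,3) S=177.8459 payoff=0.0000 vs cont=2.6904 → 2.6904 [wait]  ⇒ S*(3)=120.5307
t_2: node(2,0) S=128.6043 payoff=28.6257 vs cont=28.8963 → 28.8963 [wait]  node(2,1) S=146.4100 payoff=10.8200 vs cont=15.2573 → 15.2573 [wait]  node(2,2) S=166.6810 payoff=0.0000 vs cont=5.9866 → 5.9866 [wait]  ⇒ S*(2)=-
t_1: node(1,0) S=137.2186 payoff=20.0114 vs cont=21.9941 → 21.9941 [wait]  node(1,1) S=156.2171 payoff=1.0129 vs cont=10.5762 → 10.5762 [wait]  ⇒ S*(1)=-
t_0: node(0,0) S=146.4100 payoff=10.8200 vs cont=16.2211 → 16.2211 [wait]  ⇒ S*(0)=-

price = 16.2211
boundary = - - - 120.5307 128.6043 120.5307 128.6043 137.2186 146.4100
tree:
16.2211
21.9941 10.5762
28.8963 15.2573 5.9866
36.6993 21.2996 9.3410 2.6904
44.2660 28.6257 14.1395 4.6292 0.7815
51.3577 36.6993 20.6065 7.7969 1.5115 0.0616
58.0042 44.2660 28.6257 12.7560 2.9186 0.1241 0.0000
64.2335 51.3577 36.6993 20.0114 5.6252 0.2498 0.0000 0.0000
70.0716 58.0042 44.2660 28.6257 10.8200 0.5030 0.0000 0.0000 0.0000
75.5433 64.2335 51.3577 36.6993 20.0114 1.0129 0.0000 0.0000 0.0000 0.0000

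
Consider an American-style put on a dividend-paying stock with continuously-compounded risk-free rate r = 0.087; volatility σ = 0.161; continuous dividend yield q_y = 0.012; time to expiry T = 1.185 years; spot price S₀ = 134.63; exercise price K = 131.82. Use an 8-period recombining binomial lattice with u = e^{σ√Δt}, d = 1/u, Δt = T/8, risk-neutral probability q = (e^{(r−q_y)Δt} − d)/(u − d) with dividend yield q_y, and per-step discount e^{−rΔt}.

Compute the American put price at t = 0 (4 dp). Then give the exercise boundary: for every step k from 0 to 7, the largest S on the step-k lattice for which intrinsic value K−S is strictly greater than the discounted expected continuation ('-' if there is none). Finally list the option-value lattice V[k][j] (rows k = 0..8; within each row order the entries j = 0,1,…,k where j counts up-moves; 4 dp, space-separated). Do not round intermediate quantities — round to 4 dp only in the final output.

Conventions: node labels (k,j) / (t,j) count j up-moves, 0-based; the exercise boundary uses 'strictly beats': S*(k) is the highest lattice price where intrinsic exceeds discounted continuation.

price = 4.4288
boundary = - - 118.9380 111.7918 118.9380 111.7918 118.9380 111.7918
tree:
4.4288
7.6782 2.1232
12.8820 3.9989 0.7825
20.0282 7.3125 1.6359 0.1683
26.7450 12.8820 3.3543 0.4007 0.0000
33.0583 20.0282 6.6986 0.9541 0.0000 0.0000
38.9922 26.7450 12.8820 2.2719 0.0000 0.0000 0.0000
44.5696 33.0583 20.0282 5.4099 0.0000 0.0000 0.0000 0.0000
49.8119 38.9922 26.7450 12.8820 0.0000 0.0000 0.0000 0.0000 0.0000

params: Δt=0.14813 u=1.06392 d=0.93992 q=0.57460 e^(-rΔt)=0.98720
t_8 payoffs: 49.8119 38.9922 26.7450 12.8820 0.0000 0.0000 0.0000 0.0000 0.0000
t_7: node(7,0) S=87.2504 payoff=44.5696 vs cont=43.0367 → 44.5696 [stop]  node(7,1) S=98.7617 payoff=33.0583 vs cont=31.5458 → 33.0583 [stop]  node(7,2) S=111.7918 payoff=20.0282 vs cont=18.5389 → 20.0282 [stop]  node(7,3) S=126.5410 payoff=5.2790 vs cont=5.4099 → 5.4099 [wait]  node(7,4) S=143.2361 payoff=0.0000 vs cont=0.0000 → 0.0000 [wait]  node(7,5) S=162.1339 payoff=0.0000 vs cont=0.0000 → 0.0000 [wait]  node(7,6) S=183.5250 payoff=0.0000 vs cont=0.0000 → 0.0000 [wait]  node(7,7) S=207.7383 payoff=0.0000 vs cont=0.0000 → 0.0000 [wait]  ⇒ S*(7)=111.7918
t_6: node(6,0) S=92.8278 payoff=38.9922 vs cont=37.4692 → 38.9922 [stop]  node(6,1) S=105.0750 payoff=26.7450 vs cont=25.2438 → 26.7450 [stop]  node(6,2) S=118.9380 payoff=12.8820 vs cont=11.4796 → 12.8820 [stop]  node(6,3) S=134.6300 payoff=0.0000 vs cont=2.2719 → 2.2719 [wait]  node(6,4) S=152.3924 payoff=0.0000 vs cont=0.0000 → 0.0000 [wait]  node(6,5) S=172.4982 payoff=0.0000 vs cont=0.0000 → 0.0000 [wait]  node(6,6) S=195.2566 payoff=0.0000 vs cont=0.0000 → 0.0000 [wait]  ⇒ S*(6)=118.9380
t_5: node(5,0) S=98.7617 payoff=33.0583 vs cont=31.5458 → 33.0583 [stop]  node(5,1) S=111.7918 payoff=20.0282 vs cont=18.5389 → 20.0282 [stop]  node(5,2) S=126.5410 payoff=5.2790 vs cont=6.6986 → 6.6986 [wait]  node(5,3) S=143.2361 payoff=0.0000 vs cont=0.9541 → 0.9541 [wait]  node(5,4) S=162.1339 payoff=0.0000 vs cont=0.0000 → 0.0000 [wait]  node(5,5) S=183.5250 payoff=0.0000 vs cont=0.0000 → 0.0000 [wait]  ⇒ S*(5)=111.7918
t_4: node(4,0) S=105.0750 payoff=26.7450 vs cont=25.2438 → 26.7450 [stop]  node(4,1) S=118.9380 payoff=12.8820 vs cont=12.2106 → 12.8820 [stop]  node(4,2) S=134.6300 payoff=0.0000 vs cont=3.3543 → 3.3543 [wait]  node(4,3) S=152.3924 payoff=0.0000 vs cont=0.4007 → 0.4007 [wait]  node(4,4) S=172.4982 payoff=0.0000 vs cont=0.0000 → 0.0000 [wait]  ⇒ S*(4)=118.9380
t_3: node(3,0) S=111.7918 payoff=20.0282 vs cont=18.5389 → 20.0282 [stop]  node(3,1) S=126.5410 payoff=5.2790 vs cont=7.3125 → 7.3125 [wait]  node(3,2) S=143.2361 payoff=0.0000 vs cont=1.6359 → 1.6359 [wait]  node(3,3) S=162.1339 payoff=0.0000 vs cont=0.1683 → 0.1683 [wait]  ⇒ S*(3)=111.7918
t_2: node(2,0) S=118.9380 payoff=12.8820 vs cont=12.5589 → 12.8820 [stop]  node(2,1) S=134.6300 payoff=0.0000 vs cont=3.9989 → 3.9989 [wait]  node(2,2) S=152.3924 payoff=0.0000 vs cont=0.7825 → 0.7825 [wait]  ⇒ S*(2)=118.9380
t_1: node(1,0) S=126.5410 payoff=5.2790 vs cont=7.6782 → 7.6782 [wait]  node(1,1) S=143.2361 payoff=0.0000 vs cont=2.1232 → 2.1232 [wait]  ⇒ S*(1)=-
t_0: node(0,0) S=134.6300 payoff=0.0000 vs cont=4.4288 → 4.4288 [wait]  ⇒ S*(0)=-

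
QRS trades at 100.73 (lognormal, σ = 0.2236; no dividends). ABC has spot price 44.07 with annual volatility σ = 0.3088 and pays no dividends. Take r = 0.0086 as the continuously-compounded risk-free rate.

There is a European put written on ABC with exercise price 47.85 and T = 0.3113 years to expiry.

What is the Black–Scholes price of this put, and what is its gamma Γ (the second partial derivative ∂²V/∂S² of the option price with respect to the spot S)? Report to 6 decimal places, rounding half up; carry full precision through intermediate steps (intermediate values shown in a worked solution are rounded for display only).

σ√T = 0.3088·√0.3113 = 0.172293
d₁ = (ln(S/K) + (r+σ²/2)T) / (σ√T) = (ln(44.07/47.85) + (0.0086+0.3088²/2)·0.3113) / 0.172293 = (-0.082292 + 0.017520) / 0.172293 = -0.375943
d₂ = d₁ − σ√T = -0.375943 − 0.172293 = -0.548236
e^{−rT} = 0.997326
N(−d₁) = 0.646520,  N(−d₂) = 0.708235
Put price V = K·e^{−rT}·N(−d₂) − S·N(−d₁) = 33.798441 − 28.492157 = 5.306285
φ(d₁) = (1/√(2π))·e^{−d₁²/2} = 0.371723
Γ = φ(d₁) / (S·σ·√T) = 0.048956

price = 5.306285
Γ = 0.048956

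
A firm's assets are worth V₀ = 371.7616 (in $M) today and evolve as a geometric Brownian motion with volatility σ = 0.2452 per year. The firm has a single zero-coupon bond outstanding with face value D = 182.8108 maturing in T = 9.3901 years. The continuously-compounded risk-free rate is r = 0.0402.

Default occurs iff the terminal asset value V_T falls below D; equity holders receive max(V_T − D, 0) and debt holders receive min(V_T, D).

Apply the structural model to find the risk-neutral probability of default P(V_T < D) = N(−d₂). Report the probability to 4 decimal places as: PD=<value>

PD=0.1420

With assets at 371.7616 and a single debt payment of 182.8108 at 9.3901 years:
d₁ = [ln(V₀/D) + (r + σ²/2)T] / (σ√T)
   = [ln(371.7616/182.8108) + (0.0402 + 0.5·0.2452²)·9.3901] / (0.2452·√9.3901)
   = [0.709801 + 0.659763] / 0.751373 = 1.822748
d₂ = d₁ − σ√T = 1.822748 − 0.751373 = 1.071375
risk-neutral PD = N(−d₂) = N(-1.071375) = 0.142000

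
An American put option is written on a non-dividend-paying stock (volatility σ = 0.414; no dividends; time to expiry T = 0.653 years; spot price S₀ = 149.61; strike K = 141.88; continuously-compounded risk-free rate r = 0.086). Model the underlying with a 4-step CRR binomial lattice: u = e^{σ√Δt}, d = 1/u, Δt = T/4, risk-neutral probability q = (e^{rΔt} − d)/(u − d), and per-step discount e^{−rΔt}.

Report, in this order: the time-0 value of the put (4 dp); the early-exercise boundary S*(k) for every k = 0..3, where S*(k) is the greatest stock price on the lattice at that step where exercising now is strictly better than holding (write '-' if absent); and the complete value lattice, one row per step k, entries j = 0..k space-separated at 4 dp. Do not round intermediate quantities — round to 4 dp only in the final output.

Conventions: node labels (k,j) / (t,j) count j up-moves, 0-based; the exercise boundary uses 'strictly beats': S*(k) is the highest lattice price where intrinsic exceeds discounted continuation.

params: Δt=0.16325 u=1.18208 d=0.84597 q=0.50034 e^(-rΔt)=0.98606
t_4 payoffs: 65.2539 34.8098 0.0000 0.0000 0.0000
t_3: node(3,0) S=90.5780 payoff=51.3020 vs cont=49.3240 → 51.3020 [stop]  node(3,1) S=126.5653 payoff=15.3147 vs cont=17.1504 → 17.1504 [wait]  node(3,2) S=176.8506 payoff=0.0000 vs cont=0.0000 → 0.0000 [wait]  node(3,3) S=247.1146 payoff=0.0000 vs cont=0.0000 → 0.0000 [wait]  ⇒ S*(3)=90.5780
t_2: node(2,0) S=107.0702 payoff=34.8098 vs cont=33.7374 → 34.8098 [stop]  node(2,1) S=149.6100 payoff=0.0000 vs cont=8.4498 → 8.4498 [wait]  node(2,2) S=209.0511 payoff=0.0000 vs cont=0.0000 → 0.0000 [wait]  ⇒ S*(2)=107.0702
t_1: node(1,0) S=126.5653 payoff=15.3147 vs cont=21.3193 → 21.3193 [wait]  node(1,1) S=176.8506 payoff=0.0000 vs cont=4.1632 → 4.1632 [wait]  ⇒ S*(1)=-
t_0: node(0,0) S=149.6100 payoff=0.0000 vs cont=12.5578 → 12.5578 [wait]  ⇒ S*(0)=-

price = 12.5578
boundary = - - 107.0702 90.5780
tree:
12.5578
21.3193 4.1632
34.8098 8.4498 0.0000
51.3020 17.1504 0.0000 0.0000
65.2539 34.8098 0.0000 0.0000 0.0000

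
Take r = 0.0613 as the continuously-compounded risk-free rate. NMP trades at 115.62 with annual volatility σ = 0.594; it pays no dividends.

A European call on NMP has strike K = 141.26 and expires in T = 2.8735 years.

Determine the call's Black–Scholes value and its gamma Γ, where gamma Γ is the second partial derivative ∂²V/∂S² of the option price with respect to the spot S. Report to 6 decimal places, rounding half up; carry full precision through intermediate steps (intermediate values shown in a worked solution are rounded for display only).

σ√T = 0.594·√2.8735 = 1.006913
d₁ = (ln(S/K) + (r+σ²/2)T) / (σ√T) = (ln(115.62/141.26) + (0.0613+0.594²/2)·2.8735) / 1.006913 = (-0.200293 + 0.683083) / 1.006913 = 0.479475
d₂ = d₁ − σ√T = 0.479475 − 1.006913 = -0.527438
e^{−rT} = 0.838496
N(d₁) = 0.684200,  N(d₂) = 0.298945
Call price V = S·N(d₁) − K·e^{−rT}·N(d₂) = 79.107150 − 35.408768 = 43.698382
φ(d₁) = (1/√(2π))·e^{−d₁²/2} = 0.355622
Γ = φ(d₁) / (S·σ·√T) = 0.003055

price = 43.698382
Γ = 0.003055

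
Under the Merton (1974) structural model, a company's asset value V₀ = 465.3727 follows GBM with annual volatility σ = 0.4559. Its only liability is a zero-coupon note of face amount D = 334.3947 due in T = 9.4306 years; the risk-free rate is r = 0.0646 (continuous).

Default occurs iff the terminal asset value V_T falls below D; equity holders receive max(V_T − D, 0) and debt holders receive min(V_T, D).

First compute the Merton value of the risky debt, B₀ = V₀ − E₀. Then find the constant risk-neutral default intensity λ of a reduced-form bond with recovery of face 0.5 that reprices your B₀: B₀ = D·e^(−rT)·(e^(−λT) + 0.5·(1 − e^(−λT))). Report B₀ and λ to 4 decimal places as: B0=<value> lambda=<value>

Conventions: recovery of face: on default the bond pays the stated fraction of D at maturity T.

With assets at 465.3727 and a single debt payment of 334.3947 at 9.4306 years:
d₁ = [ln(V₀/D) + (r + σ²/2)T] / (σ√T)
   = [ln(465.3727/334.3947) + (0.0646 + 0.5·0.4559²)·9.4306] / (0.4559·√9.4306)
   = [0.330517 + 1.589267] / 1.400036 = 1.371239
d₂ = d₁ − σ√T = 1.371239 − 1.400036 = -0.028797
N(d₁) = 0.914850,  N(d₂) = 0.488513,  e^(−rT) = 0.543777
E₀ = V₀·N(d₁) − D·e^(−rT)·N(d₂)
   = 465.3727·0.914850 − 334.3947·0.543777·0.488513 = 336.916816
B₀ = V₀ − E₀ = 465.3727 − 336.916816 = 128.455884
e^(−λT) = (B₀·e^(rT)/D − 0.5)/(1 − 0.5) = (128.4559·1.838990/334.3947 − 0.5)/0.5 = 0.41287631
λ = −ln(0.41287631)/9.4306 = 0.093802

B0=128.4559 lambda=0.0938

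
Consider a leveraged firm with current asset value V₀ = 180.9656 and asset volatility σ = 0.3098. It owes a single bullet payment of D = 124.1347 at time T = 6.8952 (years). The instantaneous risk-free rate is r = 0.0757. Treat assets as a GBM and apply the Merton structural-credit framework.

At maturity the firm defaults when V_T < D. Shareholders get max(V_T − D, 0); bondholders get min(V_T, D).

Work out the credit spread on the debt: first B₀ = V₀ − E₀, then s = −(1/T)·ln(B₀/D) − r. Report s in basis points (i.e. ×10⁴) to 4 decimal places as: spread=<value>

Apply the equity-as-call identities (strike 124.1347, horizon 6.8952 years):
d₁ = [ln(V₀/D) + (r + σ²/2)T] / (σ√T)
   = [ln(180.9656/124.1347) + (0.0757 + 0.5·0.3098²)·6.8952] / (0.3098·√6.8952)
   = [0.376940 + 0.852854] / 0.813495 = 1.511741
d₂ = d₁ − σ√T = 1.511741 − 0.813495 = 0.698246
N(d₁) = 0.934700,  N(d₂) = 0.757488,  e^(−rT) = 0.593352
E₀ = V₀·N(d₁) − D·e^(−rT)·N(d₂)
   = 180.9656·0.934700 − 124.1347·0.593352·0.757488 = 113.355284
B₀ = V₀ − E₀ = 180.9656 − 113.355284 = 67.610316
spread = −(1/T)·ln(B₀/D) − r = −(1/6.8952)·ln(67.610316/124.1347) − 0.0757 = 0.01242024
in basis points: 0.01242024 × 10⁴ = 124.2024 bp

spread=124.2024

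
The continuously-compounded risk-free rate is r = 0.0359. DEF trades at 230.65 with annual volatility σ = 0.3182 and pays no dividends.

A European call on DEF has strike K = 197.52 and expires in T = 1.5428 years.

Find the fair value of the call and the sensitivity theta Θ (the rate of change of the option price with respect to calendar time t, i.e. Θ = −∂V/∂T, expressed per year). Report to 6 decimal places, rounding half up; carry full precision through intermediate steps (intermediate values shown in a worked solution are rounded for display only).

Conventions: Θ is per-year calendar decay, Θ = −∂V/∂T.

price = 59.040681
Θ = -13.263099

σ√T = 0.3182·√1.5428 = 0.395235
d₁ = (ln(S/K) + (r+σ²/2)T) / (σ√T) = (ln(230.65/197.52) + (0.0359+0.3182²/2)·1.5428) / 0.395235 = (0.155062 + 0.133492) / 0.395235 = 0.730081
d₂ = d₁ − σ√T = 0.730081 − 0.395235 = 0.334846
e^{−rT} = 0.946119
N(d₁) = 0.767330,  N(d₂) = 0.631130
Call price V = S·N(d₁) − K·e^{−rT}·N(d₂) = 176.984586 − 117.943905 = 59.040681
φ(d₁) = (1/√(2π))·e^{−d₁²/2} = 0.305609
Θ = −S·φ(d₁)·σ/(2√T) − r·K·e^{−rT}·N(d₂) = −9.028913 − 4.234186 = -13.263099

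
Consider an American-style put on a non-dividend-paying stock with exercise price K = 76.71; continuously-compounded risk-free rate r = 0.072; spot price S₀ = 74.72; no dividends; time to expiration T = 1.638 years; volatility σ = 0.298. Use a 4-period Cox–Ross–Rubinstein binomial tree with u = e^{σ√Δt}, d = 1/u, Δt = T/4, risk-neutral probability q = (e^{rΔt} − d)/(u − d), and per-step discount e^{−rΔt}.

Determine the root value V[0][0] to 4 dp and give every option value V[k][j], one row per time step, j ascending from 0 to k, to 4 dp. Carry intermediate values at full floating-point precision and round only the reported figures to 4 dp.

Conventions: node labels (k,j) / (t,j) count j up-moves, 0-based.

Δt=0.40950  u=1.21009  d=0.82638  q=0.53045  discount=0.97095
step 4 (expiry): payoffs max(K−S,0) = 41.8632 25.6830 1.9900 0.0000 0.0000
k=3: (k=3,j=0): S=42.1678, K−S=34.5422, hold=32.3135 ⇒ V=34.5422 exercise | (k=3,j=1): S=61.7474, K−S=14.9626, hold=12.7339 ⇒ V=14.9626 exercise | (k=3,j=2): S=90.4181, K−S=0.0000, hold=0.9073 ⇒ V=0.9073 continue | (k=3,j=3): S=132.4014, K−S=0.0000, hold=0.0000 ⇒ V=0.0000 continue
k=2: (k=2,j=0): S=51.0270, K−S=25.6830, hold=23.4543 ⇒ V=25.6830 exercise | (k=2,j=1): S=74.7200, K−S=1.9900, hold=7.2888 ⇒ V=7.2888 continue | (k=2,j=2): S=109.4143, K−S=0.0000, hold=0.4136 ⇒ V=0.4136 continue
k=1: (k=1,j=0): S=61.7474, K−S=14.9626, hold=15.4631 ⇒ V=15.4631 continue | (k=1,j=1): S=90.4181, K−S=0.0000, hold=3.5360 ⇒ V=3.5360 continue
k=0: (k=0,j=0): S=74.7200, K−S=1.9900, hold=8.8709 ⇒ V=8.8709 continue

price = 8.8709
tree:
8.8709
15.4631 3.5360
25.6830 7.2888 0.4136
34.5422 14.9626 0.9073 0.0000
41.8632 25.6830 1.9900 0.0000 0.0000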